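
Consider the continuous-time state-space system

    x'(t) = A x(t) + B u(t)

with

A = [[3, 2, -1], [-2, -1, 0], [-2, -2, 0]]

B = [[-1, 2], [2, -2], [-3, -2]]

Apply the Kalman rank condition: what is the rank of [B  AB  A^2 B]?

3

AB = [[4, 4], [0, -2], [-2, 0]]
A^2B = [[14, 8], [-8, -6], [-8, -4]]
Controllability matrix C = [B  AB  A^2B] = [[-1, 2, 4, 4, 14, 8], [2, -2, 0, -2, -8, -6], [-3, -2, -2, 0, -8, -4]]
Take the 3×3 submatrix of C formed by columns 1, 2, 3: [[-1, 2, 4], [2, -2, 0], [-3, -2, -2]]. Its determinant is (-1)·((-2)·(-2) - 0·(-2)) - 2·(2·(-2) - 0·(-3)) + 4·(2·(-2) - (-2)·(-3)) = (-1)·4 - 2·(-4) + 4·(-10) = -36 ≠ 0.
So rank(C) ≥ 3; since C has 3 rows, rank(C) = 3.
rank(C) = 3 = n, so the pair (A, B) is completely controllable.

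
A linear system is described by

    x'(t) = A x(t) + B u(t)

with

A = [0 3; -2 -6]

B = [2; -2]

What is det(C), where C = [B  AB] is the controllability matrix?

AB = [[-6], [8]]
Controllability matrix C = [B  AB] = [[2, -6], [-2, 8]]
det(C) = 2·8 - (-6)·(-2) = 16 - 12 = 4
Since det(C) ≠ 0, rank(C) = 2 and the system is completely controllable.

4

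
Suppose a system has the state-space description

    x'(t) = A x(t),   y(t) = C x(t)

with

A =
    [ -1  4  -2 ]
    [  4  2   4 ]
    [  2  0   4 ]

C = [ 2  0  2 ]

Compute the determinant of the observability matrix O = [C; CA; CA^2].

CA = [[2, 8, 4]]
CA^2 = [[38, 24, 44]]
Observability matrix O = [C; CA; CA^2] = [[2, 0, 2], [2, 8, 4], [38, 24, 44]]
Expanding along the first row, det(O) = 2·(8·44 - 4·24) - 0·(2·44 - 4·38) + 2·(2·24 - 8·38) = 2·256 - 0·(-64) + 2·(-256) = 0
Since det(O) = 0, rank(O) < 3 and the system is not completely observable.

0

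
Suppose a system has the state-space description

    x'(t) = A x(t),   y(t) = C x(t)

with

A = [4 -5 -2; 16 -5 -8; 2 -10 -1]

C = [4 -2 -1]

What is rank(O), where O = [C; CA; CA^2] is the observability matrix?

CA = [[-18, 0, 9]]
CA^2 = [[-54, 0, 27]]
Observability matrix O = [C; CA; CA^2] = [[4, -2, -1], [-18, 0, 9], [-54, 0, 27]]
The columns c1, c2, c3 of O are linearly dependent: c1 + c2 + 2·c3 = 0 (check each entry), so rank(O) ≤ 2.
The 2×2 minor from rows 1, 2, columns 1, 2 is 4·0 - (-2)·(-18) = 0 - 36 = -36 ≠ 0, so rank(O) = 2.
rank(O) = 2 < n = 3, so the pair (A, C) is not completely observable.

2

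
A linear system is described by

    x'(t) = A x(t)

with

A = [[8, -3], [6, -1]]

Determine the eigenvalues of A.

2, 5

det(sI - A) = s^2 - (tr A)s + det A, with tr A = 8 + (-1) = 7 and det A = 8·(-1) - (-3)·6 = -8 - (-18) = 10.
So p(s) = det(sI - A) = s^2 - 7s + 10.
Factor s^2 - 7s + 10: two numbers with sum 7 and product 10 are 5 and 2, so s^2 - 7s + 10 = (s - 5)(s - 2).
Hence p(s) = (s - 5) (s - 2), with roots 2, 5.
At least one eigenvalue has non-negative real part, so the system is not asymptotically stable.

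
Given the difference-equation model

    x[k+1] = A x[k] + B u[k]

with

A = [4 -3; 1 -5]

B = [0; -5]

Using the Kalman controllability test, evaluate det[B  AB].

75

AB = [[15], [25]]
Controllability matrix C = [B  AB] = [[0, 15], [-5, 25]]
det(C) = 0·25 - 15·(-5) = 0 - (-75) = 75
Since det(C) ≠ 0, rank(C) = 2 and the system is completely controllable.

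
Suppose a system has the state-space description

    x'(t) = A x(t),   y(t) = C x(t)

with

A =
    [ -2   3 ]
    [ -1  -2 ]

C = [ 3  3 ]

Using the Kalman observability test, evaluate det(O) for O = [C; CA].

CA = [[-9, 3]]
Observability matrix O = [C; CA] = [[3, 3], [-9, 3]]
det(O) = 3·3 - 3·(-9) = 9 - (-27) = 36
Since det(O) ≠ 0, rank(O) = 2 and the system is completely observable.

36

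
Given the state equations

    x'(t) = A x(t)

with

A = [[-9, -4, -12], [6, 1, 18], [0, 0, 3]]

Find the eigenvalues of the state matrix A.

-5, -3, 3

det(sI - A) = s^3 - (tr A)s^2 + (M11 + M22 + M33)s - det A, where Mii is the 2×2 principal minor of A obtained by deleting row i and column i.
tr A = (-9) + 1 + 3 = -5; M11 = 1·3 - 18·0 = 3 - 0 = 3; M22 = (-9)·3 - (-12)·0 = -27 - 0 = -27; M33 = (-9)·1 - (-4)·6 = -9 - (-24) = 15; sum of minors = -9.
det A = (-9)·(1·3 - 18·0) - (-4)·(6·3 - 18·0) + (-12)·(6·0 - 1·0) = (-9)·3 - (-4)·18 + (-12)·0 = 45.
So p(s) = det(sI - A) = s^3 + 5s^2 - 9s - 45.
Rational-root test: any integer root divides -45. Testing small divisors, s = -3 works: p(-3) = -27 + 45 + 27 + (-45) = 0, so (s + 3) is a factor.
Dividing, p(s) = (s + 3)(s^2 + 2s - 15).
Factor s^2 + 2s - 15: two numbers with sum -2 and product -15 are 3 and -5, so s^2 + 2s - 15 = (s - 3)(s + 5).
Hence p(s) = (s - 3) (s + 3) (s + 5), with roots -5, -3, 3.
At least one eigenvalue has non-negative real part, so the system is not asymptotically stable.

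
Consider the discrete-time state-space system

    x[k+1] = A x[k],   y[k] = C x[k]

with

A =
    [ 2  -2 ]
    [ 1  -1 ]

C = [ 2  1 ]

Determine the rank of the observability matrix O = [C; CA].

2

CA = [[5, -5]]
Observability matrix O = [C; CA] = [[2, 1], [5, -5]]
det(O) = 2·(-5) - 1·5 = -10 - 5 = -15 ≠ 0, so rank(O) = 2.
rank(O) = 2 = n, so the pair (A, C) is completely observable.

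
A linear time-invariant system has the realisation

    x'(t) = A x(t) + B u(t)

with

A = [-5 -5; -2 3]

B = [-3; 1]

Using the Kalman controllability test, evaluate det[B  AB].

-37

AB = [[10], [9]]
Controllability matrix C = [B  AB] = [[-3, 10], [1, 9]]
det(C) = (-3)·9 - 10·1 = -27 - 10 = -37
Since det(C) ≠ 0, rank(C) = 2 and the system is completely controllable.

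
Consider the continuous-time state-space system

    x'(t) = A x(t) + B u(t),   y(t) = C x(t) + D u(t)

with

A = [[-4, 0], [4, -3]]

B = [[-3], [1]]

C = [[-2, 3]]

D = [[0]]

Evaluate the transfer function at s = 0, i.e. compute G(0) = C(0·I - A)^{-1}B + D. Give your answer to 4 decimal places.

-0.5000

G(0) = C(-A)^{-1}B + D = -C A^{-1} B + D.
det A = 12, so A^{-1} = (1/12)·adj(A) = [[-1/4, 0], [-1/3, -1/3]]
A^{-1} B = [3/4, 2/3]^T
C A^{-1} B = 1/2
G(0) = D - C A^{-1} B = 0 - (1/2) = -1/2 ≈ -0.5000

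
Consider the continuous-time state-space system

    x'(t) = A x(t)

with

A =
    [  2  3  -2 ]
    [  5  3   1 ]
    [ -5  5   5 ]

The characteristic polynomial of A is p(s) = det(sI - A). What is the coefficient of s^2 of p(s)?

-10

Expand det(sI - A) for the 3×3 matrix.
p(s) = s^3 - 10s^2 + s + 150.
(Check: constant term = det(-A) = (-1)^3 det A = 150; coefficient of s^2 = -tr A = -10.)
The coefficient of s^2 is -10.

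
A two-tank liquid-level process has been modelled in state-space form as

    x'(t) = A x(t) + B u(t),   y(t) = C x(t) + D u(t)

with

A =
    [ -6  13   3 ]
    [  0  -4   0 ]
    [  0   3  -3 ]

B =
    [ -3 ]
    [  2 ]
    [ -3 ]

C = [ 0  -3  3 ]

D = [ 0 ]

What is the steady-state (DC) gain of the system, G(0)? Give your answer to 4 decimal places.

-3.0000

G(0) = C(-A)^{-1}B + D = -C A^{-1} B + D.
det A = -72, so A^{-1} = (1/-72)·adj(A) = [[-1/6, -2/3, -1/6], [0, -1/4, 0], [0, -1/4, -1/3]]
A^{-1} B = [-1/3, -1/2, 1/2]^T
C A^{-1} B = 3
G(0) = D - C A^{-1} B = 0 - (3) = -3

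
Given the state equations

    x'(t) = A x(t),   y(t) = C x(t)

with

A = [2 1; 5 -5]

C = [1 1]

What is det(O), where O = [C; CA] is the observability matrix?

-11

CA = [[7, -4]]
Observability matrix O = [C; CA] = [[1, 1], [7, -4]]
det(O) = 1·(-4) - 1·7 = -4 - 7 = -11
Since det(O) ≠ 0, rank(O) = 2 and the system is completely observable.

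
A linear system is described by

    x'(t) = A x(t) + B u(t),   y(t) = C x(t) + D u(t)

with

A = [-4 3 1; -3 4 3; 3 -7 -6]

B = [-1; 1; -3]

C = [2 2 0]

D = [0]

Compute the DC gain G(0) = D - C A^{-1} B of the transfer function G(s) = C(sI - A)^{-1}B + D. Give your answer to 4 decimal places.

0.6667

G(0) = C(-A)^{-1}B + D = -C A^{-1} B + D.
det A = -6, so A^{-1} = (1/-6)·adj(A) = [[1/2, -11/6, -5/6], [3/2, -7/2, -3/2], [-3/2, 19/6, 7/6]]
A^{-1} B = [1/6, -1/2, 7/6]^T
C A^{-1} B = -2/3
G(0) = D - C A^{-1} B = 0 - (-2/3) = 2/3 ≈ 0.6667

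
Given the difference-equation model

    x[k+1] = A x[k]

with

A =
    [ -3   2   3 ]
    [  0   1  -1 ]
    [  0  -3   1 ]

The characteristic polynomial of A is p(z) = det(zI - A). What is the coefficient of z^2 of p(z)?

1

Expand det(zI - A) for the 3×3 matrix.
p(z) = z^3 + z^2 - 8z - 6.
(Check: constant term = det(-A) = (-1)^3 det A = -6; coefficient of z^2 = -tr A = 1.)
The coefficient of z^2 is 1.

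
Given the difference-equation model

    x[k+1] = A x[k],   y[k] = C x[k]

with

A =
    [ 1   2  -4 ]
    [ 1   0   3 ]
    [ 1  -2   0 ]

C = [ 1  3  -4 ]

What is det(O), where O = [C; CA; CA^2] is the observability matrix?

CA = [[0, 10, 5]]
CA^2 = [[15, -10, 30]]
Observability matrix O = [C; CA; CA^2] = [[1, 3, -4], [0, 10, 5], [15, -10, 30]]
Expanding along the first row, det(O) = 1·(10·30 - 5·(-10)) - 3·(0·30 - 5·15) + (-4)·(0·(-10) - 10·15) = 1·350 - 3·(-75) + (-4)·(-150) = 1175
Since det(O) ≠ 0, rank(O) = 3 and the system is completely observable.

1175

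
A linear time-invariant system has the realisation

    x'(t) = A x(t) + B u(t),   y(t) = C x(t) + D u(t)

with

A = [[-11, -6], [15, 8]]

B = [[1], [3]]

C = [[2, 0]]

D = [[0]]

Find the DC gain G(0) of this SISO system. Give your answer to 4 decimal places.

-26.0000

G(0) = C(-A)^{-1}B + D = -C A^{-1} B + D.
det A = 2, so A^{-1} = (1/2)·adj(A) = [[4, 3], [-15/2, -11/2]]
A^{-1} B = [13, -24]^T
C A^{-1} B = 26
G(0) = D - C A^{-1} B = 0 - (26) = -26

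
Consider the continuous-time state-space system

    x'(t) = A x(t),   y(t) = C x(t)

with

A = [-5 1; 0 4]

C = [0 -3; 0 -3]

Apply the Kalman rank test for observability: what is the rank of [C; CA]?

CA = [[0, -12], [0, -12]]
Observability matrix O = [C; CA] = [[0, -3], [0, -3], [0, -12], [0, -12]]
Every row of O is a scalar multiple of row 1 = [0, -3] (multipliers 1, 1, 4, 4), so the rows span a one-dimensional space.
O ≠ 0, hence rank(O) = 1.
rank(O) = 1 < n = 2, so the pair (A, C) is not completely observable.

1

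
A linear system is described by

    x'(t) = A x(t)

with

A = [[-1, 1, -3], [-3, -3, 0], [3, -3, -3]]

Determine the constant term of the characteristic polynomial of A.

Expand det(sI - A) for the 3×3 matrix.
p(s) = s^3 + 7s^2 + 27s + 72.
(Check: constant term = det(-A) = (-1)^3 det A = 72; coefficient of s^2 = -tr A = 7.)
The constant term is 72.

72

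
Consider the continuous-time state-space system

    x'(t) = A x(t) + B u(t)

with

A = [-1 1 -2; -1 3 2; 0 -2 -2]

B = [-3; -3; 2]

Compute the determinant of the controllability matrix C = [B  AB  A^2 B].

0

AB = [[-4], [-2], [2]]
A^2B = [[-2], [2], [0]]
Controllability matrix C = [B  AB  A^2B] = [[-3, -4, -2], [-3, -2, 2], [2, 2, 0]]
Expanding along the first row, det(C) = (-3)·((-2)·0 - 2·2) - (-4)·((-3)·0 - 2·2) + (-2)·((-3)·2 - (-2)·2) = (-3)·(-4) - (-4)·(-4) + (-2)·(-2) = 0
Since det(C) = 0, rank(C) < 3 and the system is not completely controllable.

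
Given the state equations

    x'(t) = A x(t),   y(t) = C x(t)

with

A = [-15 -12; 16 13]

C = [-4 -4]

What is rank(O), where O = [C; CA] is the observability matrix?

1

CA = [[-4, -4]]
Observability matrix O = [C; CA] = [[-4, -4], [-4, -4]]
Every row of O is a scalar multiple of row 1 = [-4, -4] (multipliers 1, 1), so the rows span a one-dimensional space.
O ≠ 0, hence rank(O) = 1.
rank(O) = 1 < n = 2, so the pair (A, C) is not completely observable.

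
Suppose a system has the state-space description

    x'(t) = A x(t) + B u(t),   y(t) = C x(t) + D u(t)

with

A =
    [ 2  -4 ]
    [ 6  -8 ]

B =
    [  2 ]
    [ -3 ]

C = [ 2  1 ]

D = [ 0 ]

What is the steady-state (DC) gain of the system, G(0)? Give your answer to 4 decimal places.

9.2500

G(0) = C(-A)^{-1}B + D = -C A^{-1} B + D.
det A = 8, so A^{-1} = (1/8)·adj(A) = [[-1, 1/2], [-3/4, 1/4]]
A^{-1} B = [-7/2, -9/4]^T
C A^{-1} B = -37/4
G(0) = D - C A^{-1} B = 0 - (-37/4) = 37/4 ≈ 9.2500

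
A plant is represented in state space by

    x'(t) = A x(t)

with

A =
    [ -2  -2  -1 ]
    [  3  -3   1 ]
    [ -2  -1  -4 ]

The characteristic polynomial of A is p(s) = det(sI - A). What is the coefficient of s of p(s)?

31

Expand det(sI - A) for the 3×3 matrix.
p(s) = s^3 + 9s^2 + 31s + 37.
(Check: constant term = det(-A) = (-1)^3 det A = 37; coefficient of s^2 = -tr A = 9.)
The coefficient of s is 31.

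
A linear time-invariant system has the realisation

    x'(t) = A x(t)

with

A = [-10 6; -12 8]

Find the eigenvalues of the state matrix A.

-4, 2

det(sI - A) = s^2 - (tr A)s + det A, with tr A = (-10) + 8 = -2 and det A = (-10)·8 - 6·(-12) = -80 - (-72) = -8.
So p(s) = det(sI - A) = s^2 + 2s - 8.
Factor s^2 + 2s - 8: two numbers with sum -2 and product -8 are 2 and -4, so s^2 + 2s - 8 = (s - 2)(s + 4).
Hence p(s) = (s - 2) (s + 4), with roots -4, 2.
At least one eigenvalue has non-negative real part, so the system is not asymptotically stable.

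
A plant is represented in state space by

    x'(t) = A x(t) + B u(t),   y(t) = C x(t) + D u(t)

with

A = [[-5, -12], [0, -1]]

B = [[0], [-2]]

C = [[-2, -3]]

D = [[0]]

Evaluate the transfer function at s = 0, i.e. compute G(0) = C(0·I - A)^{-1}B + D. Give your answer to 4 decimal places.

-3.6000

G(0) = C(-A)^{-1}B + D = -C A^{-1} B + D.
det A = 5, so A^{-1} = (1/5)·adj(A) = [[-1/5, 12/5], [0, -1]]
A^{-1} B = [-24/5, 2]^T
C A^{-1} B = 18/5
G(0) = D - C A^{-1} B = 0 - (18/5) = -18/5 ≈ -3.6000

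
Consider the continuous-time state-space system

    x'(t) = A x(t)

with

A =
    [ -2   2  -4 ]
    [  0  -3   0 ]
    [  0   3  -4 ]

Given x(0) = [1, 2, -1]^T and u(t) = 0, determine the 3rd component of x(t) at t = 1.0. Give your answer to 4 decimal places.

det(sI - A) = s^3 - (tr A)s^2 + (M11 + M22 + M33)s - det A, where Mii is the 2×2 principal minor of A obtained by deleting row i and column i.
tr A = (-2) + (-3) + (-4) = -9; M11 = (-3)·(-4) - 0·3 = 12 - 0 = 12; M22 = (-2)·(-4) - (-4)·0 = 8 - 0 = 8; M33 = (-2)·(-3) - 2·0 = 6 - 0 = 6; sum of minors = 26.
det A = (-2)·((-3)·(-4) - 0·3) - 2·(0·(-4) - 0·0) + (-4)·(0·3 - (-3)·0) = (-2)·12 - 2·0 + (-4)·0 = -24.
So p(s) = det(sI - A) = s^3 + 9s^2 + 26s + 24.
Rational-root test: any integer root divides 24. Testing small divisors, s = -2 works: p(-2) = -8 + 36 + (-52) + 24 = 0, so (s + 2) is a factor.
Dividing, p(s) = (s + 2)(s^2 + 7s + 12).
Factor s^2 + 7s + 12: two numbers with sum -7 and product 12 are -3 and -4, so s^2 + 7s + 12 = (s + 3)(s + 4).
Hence p(s) = (s + 2) (s + 3) (s + 4), with roots -4, -3, -2.
The eigenvalues -4, -3, -2 are distinct and real, so A is diagonalisable and x(t) = e^{At} x(0) = V diag(e^{λ_i t}) V^{-1} x(0), where the columns of V are the eigenvectors.
λ = -4: A - (-4)I = [[2, 2, -4], [0, 1, 0], [0, 3, 0]]. v must be orthogonal to every row; (row 1) × (row 2) = [4, 0, 2], so take v_1 = [2, 0, 1]^T.
λ = -3: A - (-3)I = [[1, 2, -4], [0, 0, 0], [0, 3, -1]]. v must be orthogonal to every row; (row 1) × (row 3) = [10, 1, 3], so take v_2 = [10, 1, 3]^T.
λ = -2: A - (-2)I = [[0, 2, -4], [0, -1, 0], [0, 3, -2]]. v must be orthogonal to every row; (row 1) × (row 2) = [-4, 0, 0], so take v_3 = [1, 0, 0]^T.
V = [v_1 v_2 v_3] = [[2, 10, 1], [0, 1, 0], [1, 3, 0]] has det V = -1, so V^{-1} = adj(V)/det V = [[0, -3, 1], [0, 1, 0], [1, -4, -2]].
Modal coordinates z(0) = V^{-1} x(0): 0·1 + (-3)·2 + 1·(-1) = -7; 0·1 + 1·2 + 0·(-1) = 2; 1·1 + (-4)·2 + (-2)·(-1) = -5; so z(0) = [-7, 2, -5]^T.
x_3(t) = Σ_i (v_i)_3 · z_i(0) · e^{λ_i t} (row 3 of V times the modal terms).
x_3(1.0) = 1·(-7)·e^{-4·1.0} + 3·2·e^{-3·1.0} + 0·(-5)·e^{-2·1.0} = (-7)·0.018316 + 6·0.049787 + 0·0.135335 = 0.1705.

0.1705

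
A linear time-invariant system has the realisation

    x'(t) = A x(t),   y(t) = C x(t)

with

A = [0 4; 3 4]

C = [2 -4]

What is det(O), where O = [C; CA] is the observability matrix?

CA = [[-12, -8]]
Observability matrix O = [C; CA] = [[2, -4], [-12, -8]]
det(O) = 2·(-8) - (-4)·(-12) = -16 - 48 = -64
Since det(O) ≠ 0, rank(O) = 2 and the system is completely observable.

-64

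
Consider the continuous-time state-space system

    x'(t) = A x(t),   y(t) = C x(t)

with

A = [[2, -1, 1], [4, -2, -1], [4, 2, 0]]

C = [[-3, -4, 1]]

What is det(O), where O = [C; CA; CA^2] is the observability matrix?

CA = [[-18, 13, 1]]
CA^2 = [[20, -6, -31]]
Observability matrix O = [C; CA; CA^2] = [[-3, -4, 1], [-18, 13, 1], [20, -6, -31]]
Expanding along the first row, det(O) = (-3)·(13·(-31) - 1·(-6)) - (-4)·((-18)·(-31) - 1·20) + 1·((-18)·(-6) - 13·20) = (-3)·(-397) - (-4)·538 + 1·(-152) = 3191
Since det(O) ≠ 0, rank(O) = 3 and the system is completely observable.

3191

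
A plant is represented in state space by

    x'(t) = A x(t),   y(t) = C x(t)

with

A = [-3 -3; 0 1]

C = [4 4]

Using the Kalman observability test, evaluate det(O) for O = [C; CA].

CA = [[-12, -8]]
Observability matrix O = [C; CA] = [[4, 4], [-12, -8]]
det(O) = 4·(-8) - 4·(-12) = -32 - (-48) = 16
Since det(O) ≠ 0, rank(O) = 2 and the system is completely observable.

16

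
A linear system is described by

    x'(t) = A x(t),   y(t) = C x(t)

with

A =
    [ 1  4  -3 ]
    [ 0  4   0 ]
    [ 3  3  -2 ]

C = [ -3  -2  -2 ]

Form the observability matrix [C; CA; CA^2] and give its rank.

CA = [[-9, -26, 13]]
CA^2 = [[30, -101, 1]]
Observability matrix O = [C; CA; CA^2] = [[-3, -2, -2], [-9, -26, 13], [30, -101, 1]]
det(O) = (-3)·((-26)·1 - 13·(-101)) - (-2)·((-9)·1 - 13·30) + (-2)·((-9)·(-101) - (-26)·30) = (-3)·1287 - (-2)·(-399) + (-2)·1689 = -8037 ≠ 0, so rank(O) = 3.
rank(O) = 3 = n, so the pair (A, C) is completely observable.

3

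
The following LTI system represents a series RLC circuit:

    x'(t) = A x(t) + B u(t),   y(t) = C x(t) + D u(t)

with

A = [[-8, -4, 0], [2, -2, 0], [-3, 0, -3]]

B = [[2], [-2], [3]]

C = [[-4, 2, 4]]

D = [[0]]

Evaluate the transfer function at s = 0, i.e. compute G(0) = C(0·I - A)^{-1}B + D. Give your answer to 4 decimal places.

G(0) = C(-A)^{-1}B + D = -C A^{-1} B + D.
det A = -72, so A^{-1} = (1/-72)·adj(A) = [[-1/12, 1/6, 0], [-1/12, -1/3, 0], [1/12, -1/6, -1/3]]
A^{-1} B = [-1/2, 1/2, -1/2]^T
C A^{-1} B = 1
G(0) = D - C A^{-1} B = 0 - (1) = -1

-1.0000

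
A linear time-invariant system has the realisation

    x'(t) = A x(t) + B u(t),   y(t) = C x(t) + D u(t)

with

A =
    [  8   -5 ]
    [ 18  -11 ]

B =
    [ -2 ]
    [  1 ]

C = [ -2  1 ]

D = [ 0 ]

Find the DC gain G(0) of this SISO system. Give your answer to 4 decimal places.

G(0) = C(-A)^{-1}B + D = -C A^{-1} B + D.
det A = 2, so A^{-1} = (1/2)·adj(A) = [[-11/2, 5/2], [-9, 4]]
A^{-1} B = [27/2, 22]^T
C A^{-1} B = -5
G(0) = D - C A^{-1} B = 0 - (-5) = 5

5.0000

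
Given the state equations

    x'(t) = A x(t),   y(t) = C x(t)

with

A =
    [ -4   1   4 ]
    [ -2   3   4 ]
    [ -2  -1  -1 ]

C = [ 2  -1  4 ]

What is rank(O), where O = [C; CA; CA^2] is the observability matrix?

CA = [[-14, -5, 0]]
CA^2 = [[66, -29, -76]]
Observability matrix O = [C; CA; CA^2] = [[2, -1, 4], [-14, -5, 0], [66, -29, -76]]
det(O) = 2·((-5)·(-76) - 0·(-29)) - (-1)·((-14)·(-76) - 0·66) + 4·((-14)·(-29) - (-5)·66) = 2·380 - (-1)·1064 + 4·736 = 4768 ≠ 0, so rank(O) = 3.
rank(O) = 3 = n, so the pair (A, C) is completely observable.

3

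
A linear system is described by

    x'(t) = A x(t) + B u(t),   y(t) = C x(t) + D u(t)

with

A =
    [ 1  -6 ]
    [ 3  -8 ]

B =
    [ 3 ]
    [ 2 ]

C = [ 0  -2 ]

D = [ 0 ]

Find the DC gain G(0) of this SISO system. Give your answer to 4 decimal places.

-1.4000

G(0) = C(-A)^{-1}B + D = -C A^{-1} B + D.
det A = 10, so A^{-1} = (1/10)·adj(A) = [[-4/5, 3/5], [-3/10, 1/10]]
A^{-1} B = [-6/5, -7/10]^T
C A^{-1} B = 7/5
G(0) = D - C A^{-1} B = 0 - (7/5) = -7/5 ≈ -1.4000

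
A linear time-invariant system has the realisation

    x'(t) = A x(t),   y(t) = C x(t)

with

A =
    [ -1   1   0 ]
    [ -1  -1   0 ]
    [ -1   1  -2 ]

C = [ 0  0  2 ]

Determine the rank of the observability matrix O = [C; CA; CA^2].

3

CA = [[-2, 2, -4]]
CA^2 = [[4, -8, 8]]
Observability matrix O = [C; CA; CA^2] = [[0, 0, 2], [-2, 2, -4], [4, -8, 8]]
det(O) = 0·(2·8 - (-4)·(-8)) - 0·((-2)·8 - (-4)·4) + 2·((-2)·(-8) - 2·4) = 0·(-16) - 0·0 + 2·8 = 16 ≠ 0, so rank(O) = 3.
rank(O) = 3 = n, so the pair (A, C) is completely observable.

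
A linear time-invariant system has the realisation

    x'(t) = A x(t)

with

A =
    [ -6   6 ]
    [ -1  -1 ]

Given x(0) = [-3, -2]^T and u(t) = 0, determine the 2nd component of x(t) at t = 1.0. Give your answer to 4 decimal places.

-0.1310

det(sI - A) = s^2 - (tr A)s + det A, with tr A = (-6) + (-1) = -7 and det A = (-6)·(-1) - 6·(-1) = 6 - (-6) = 12.
So p(s) = det(sI - A) = s^2 + 7s + 12.
Factor s^2 + 7s + 12: two numbers with sum -7 and product 12 are -3 and -4, so s^2 + 7s + 12 = (s + 3)(s + 4).
Hence p(s) = (s + 3) (s + 4), with roots -4, -3.
The eigenvalues -4, -3 are distinct and real, so A is diagonalisable and x(t) = e^{At} x(0) = V diag(e^{λ_i t}) V^{-1} x(0), where the columns of V are the eigenvectors.
λ = -4: A - (-4)I = [[-2, 6], [-1, 3]]. Row 1 gives (-2)·v1 + 6·v2 = 0, so take v_1 = [3, 1]^T.
λ = -3: A - (-3)I = [[-3, 6], [-1, 2]]. Row 1 gives (-3)·v1 + 6·v2 = 0, so take v_2 = [-2, -1]^T.
V = [v_1 v_2] = [[3, -2], [1, -1]] has det V = -1, so V^{-1} = adj(V)/det V = [[1, -2], [1, -3]].
Modal coordinates z(0) = V^{-1} x(0): 1·(-3) + (-2)·(-2) = 1; 1·(-3) + (-3)·(-2) = 3; so z(0) = [1, 3]^T.
x_2(t) = Σ_i (v_i)_2 · z_i(0) · e^{λ_i t} (row 2 of V times the modal terms).
x_2(1.0) = 1·1·e^{-4·1.0} + (-1)·3·e^{-3·1.0} = 1·0.018316 + (-3)·0.049787 = -0.1310.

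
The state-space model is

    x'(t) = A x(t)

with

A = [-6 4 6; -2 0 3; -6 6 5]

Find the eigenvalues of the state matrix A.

det(sI - A) = s^3 - (tr A)s^2 + (M11 + M22 + M33)s - det A, where Mii is the 2×2 principal minor of A obtained by deleting row i and column i.
tr A = (-6) + 0 + 5 = -1; M11 = 0·5 - 3·6 = 0 - 18 = -18; M22 = (-6)·5 - 6·(-6) = -30 - (-36) = 6; M33 = (-6)·0 - 4·(-2) = 0 - (-8) = 8; sum of minors = -4.
det A = (-6)·(0·5 - 3·6) - 4·((-2)·5 - 3·(-6)) + 6·((-2)·6 - 0·(-6)) = (-6)·(-18) - 4·8 + 6·(-12) = 4.
So p(s) = det(sI - A) = s^3 + s^2 - 4s - 4.
Rational-root test: any integer root divides -4. Testing small divisors, s = -1 works: p(-1) = -1 + 1 + 4 + (-4) = 0, so (s + 1) is a factor.
Dividing, p(s) = (s + 1)(s^2 - 4).
Factor s^2 - 4: two numbers with sum 0 and product -4 are 2 and -2, so s^2 - 4 = (s - 2)(s + 2).
Hence p(s) = (s - 2) (s + 1) (s + 2), with roots -2, -1, 2.
At least one eigenvalue has non-negative real part, so the system is not asymptotically stable.

-2, -1, 2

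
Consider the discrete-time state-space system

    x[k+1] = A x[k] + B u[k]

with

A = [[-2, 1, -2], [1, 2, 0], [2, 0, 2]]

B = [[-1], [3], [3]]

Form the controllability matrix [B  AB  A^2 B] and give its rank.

2

AB = [[-1], [5], [4]]
A^2B = [[-1], [9], [6]]
Controllability matrix C = [B  AB  A^2B] = [[-1, -1, -1], [3, 5, 9], [3, 4, 6]]
The rows r1, r2, r3 of C are linearly dependent: 3·r1 - r2 + 2·r3 = 0 (check each entry), so rank(C) ≤ 2.
The 2×2 minor from rows 1, 2, columns 1, 2 is (-1)·5 - (-1)·3 = -5 - (-3) = -2 ≠ 0, so rank(C) = 2.
rank(C) = 2 < n = 3, so the pair (A, B) is not completely controllable.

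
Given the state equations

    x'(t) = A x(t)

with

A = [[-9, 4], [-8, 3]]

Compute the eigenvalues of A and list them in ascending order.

det(sI - A) = s^2 - (tr A)s + det A, with tr A = (-9) + 3 = -6 and det A = (-9)·3 - 4·(-8) = -27 - (-32) = 5.
So p(s) = det(sI - A) = s^2 + 6s + 5.
Factor s^2 + 6s + 5: two numbers with sum -6 and product 5 are -1 and -5, so s^2 + 6s + 5 = (s + 1)(s + 5).
Hence p(s) = (s + 1) (s + 5), with roots -5, -1.
All eigenvalues have negative real part, so the system is asymptotically stable.

-5, -1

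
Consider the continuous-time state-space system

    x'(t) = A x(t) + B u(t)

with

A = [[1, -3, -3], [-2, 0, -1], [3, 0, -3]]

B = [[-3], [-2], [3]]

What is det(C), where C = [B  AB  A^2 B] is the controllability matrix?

-1863

AB = [[-6], [3], [-18]]
A^2B = [[39], [30], [36]]
Controllability matrix C = [B  AB  A^2B] = [[-3, -6, 39], [-2, 3, 30], [3, -18, 36]]
Expanding along the first row, det(C) = (-3)·(3·36 - 30·(-18)) - (-6)·((-2)·36 - 30·3) + 39·((-2)·(-18) - 3·3) = (-3)·648 - (-6)·(-162) + 39·27 = -1863
Since det(C) ≠ 0, rank(C) = 3 and the system is completely controllable.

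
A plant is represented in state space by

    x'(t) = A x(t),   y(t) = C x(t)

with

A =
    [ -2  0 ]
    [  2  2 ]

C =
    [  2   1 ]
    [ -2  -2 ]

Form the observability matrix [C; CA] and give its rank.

CA = [[-2, 2], [0, -4]]
Observability matrix O = [C; CA] = [[2, 1], [-2, -2], [-2, 2], [0, -4]]
Take the 2×2 submatrix of O formed by rows 1, 2: [[2, 1], [-2, -2]]. Its determinant is 2·(-2) - 1·(-2) = -4 - (-2) = -2 ≠ 0.
So rank(O) ≥ 2; since O has 2 columns, rank(O) = 2.
rank(O) = 2 = n, so the pair (A, C) is completely observable.

2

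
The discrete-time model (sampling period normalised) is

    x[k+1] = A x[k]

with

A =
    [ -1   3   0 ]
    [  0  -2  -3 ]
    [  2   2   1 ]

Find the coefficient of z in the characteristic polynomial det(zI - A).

5

Expand det(zI - A) for the 3×3 matrix.
p(z) = z^3 + 2z^2 + 5z + 22.
(Check: constant term = det(-A) = (-1)^3 det A = 22; coefficient of z^2 = -tr A = 2.)
The coefficient of z is 5.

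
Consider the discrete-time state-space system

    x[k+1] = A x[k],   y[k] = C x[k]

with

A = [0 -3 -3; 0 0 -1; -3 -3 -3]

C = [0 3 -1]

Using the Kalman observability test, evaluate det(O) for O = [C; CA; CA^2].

CA = [[3, 3, 0]]
CA^2 = [[0, -9, -12]]
Observability matrix O = [C; CA; CA^2] = [[0, 3, -1], [3, 3, 0], [0, -9, -12]]
Expanding along the first row, det(O) = 0·(3·(-12) - 0·(-9)) - 3·(3·(-12) - 0·0) + (-1)·(3·(-9) - 3·0) = 0·(-36) - 3·(-36) + (-1)·(-27) = 135
Since det(O) ≠ 0, rank(O) = 3 and the system is completely observable.

135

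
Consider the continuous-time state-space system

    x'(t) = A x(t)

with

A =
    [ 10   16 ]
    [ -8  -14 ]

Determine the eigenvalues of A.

-6, 2

det(sI - A) = s^2 - (tr A)s + det A, with tr A = 10 + (-14) = -4 and det A = 10·(-14) - 16·(-8) = -140 - (-128) = -12.
So p(s) = det(sI - A) = s^2 + 4s - 12.
Factor s^2 + 4s - 12: two numbers with sum -4 and product -12 are 2 and -6, so s^2 + 4s - 12 = (s - 2)(s + 6).
Hence p(s) = (s - 2) (s + 6), with roots -6, 2.
At least one eigenvalue has non-negative real part, so the system is not asymptotically stable.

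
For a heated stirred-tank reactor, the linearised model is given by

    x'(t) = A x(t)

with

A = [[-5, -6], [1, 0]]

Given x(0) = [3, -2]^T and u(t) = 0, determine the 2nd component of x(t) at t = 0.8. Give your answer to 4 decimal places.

det(sI - A) = s^2 - (tr A)s + det A, with tr A = (-5) + 0 = -5 and det A = (-5)·0 - (-6)·1 = 0 - (-6) = 6.
So p(s) = det(sI - A) = s^2 + 5s + 6.
Factor s^2 + 5s + 6: two numbers with sum -5 and product 6 are -2 and -3, so s^2 + 5s + 6 = (s + 2)(s + 3).
Hence p(s) = (s + 2) (s + 3), with roots -3, -2.
The eigenvalues -3, -2 are distinct and real, so A is diagonalisable and x(t) = e^{At} x(0) = V diag(e^{λ_i t}) V^{-1} x(0), where the columns of V are the eigenvectors.
λ = -3: A - (-3)I = [[-2, -6], [1, 3]]. Row 1 gives (-2)·v1 + (-6)·v2 = 0, so take v_1 = [-3, 1]^T.
λ = -2: A - (-2)I = [[-3, -6], [1, 2]]. Row 1 gives (-3)·v1 + (-6)·v2 = 0, so take v_2 = [2, -1]^T.
V = [v_1 v_2] = [[-3, 2], [1, -1]] has det V = 1, so V^{-1} = adj(V)/det V = [[-1, -2], [-1, -3]].
Modal coordinates z(0) = V^{-1} x(0): (-1)·3 + (-2)·(-2) = 1; (-1)·3 + (-3)·(-2) = 3; so z(0) = [1, 3]^T.
x_2(t) = Σ_i (v_i)_2 · z_i(0) · e^{λ_i t} (row 2 of V times the modal terms).
x_2(0.8) = 1·1·e^{-3·0.8} + (-1)·3·e^{-2·0.8} = 1·0.090718 + (-3)·0.201897 = -0.5150.

-0.5150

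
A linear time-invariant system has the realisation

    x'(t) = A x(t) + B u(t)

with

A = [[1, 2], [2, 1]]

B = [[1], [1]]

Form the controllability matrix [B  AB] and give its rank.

AB = [[3], [3]]
Controllability matrix C = [B  AB] = [[1, 3], [1, 3]]
Every column of C is a scalar multiple of column 1 = [1, 1] (multipliers 1, 3), so the columns span a one-dimensional space.
C ≠ 0, hence rank(C) = 1.
rank(C) = 1 < n = 2, so the pair (A, B) is not completely controllable.

1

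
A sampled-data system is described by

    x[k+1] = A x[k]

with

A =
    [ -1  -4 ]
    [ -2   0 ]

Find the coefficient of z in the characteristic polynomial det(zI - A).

For a 2×2 matrix, det(zI - A) = z^2 - (tr A)z + det A.
tr A = -1, det A = -8.
So p(z) = z^2 + z - 8.
The coefficient of z is 1.

1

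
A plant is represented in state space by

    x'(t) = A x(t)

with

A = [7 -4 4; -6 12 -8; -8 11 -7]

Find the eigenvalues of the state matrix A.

3, 4, 5

det(sI - A) = s^3 - (tr A)s^2 + (M11 + M22 + M33)s - det A, where Mii is the 2×2 principal minor of A obtained by deleting row i and column i.
tr A = 7 + 12 + (-7) = 12; M11 = 12·(-7) - (-8)·11 = -84 - (-88) = 4; M22 = 7·(-7) - 4·(-8) = -49 - (-32) = -17; M33 = 7·12 - (-4)·(-6) = 84 - 24 = 60; sum of minors = 47.
det A = 7·(12·(-7) - (-8)·11) - (-4)·((-6)·(-7) - (-8)·(-8)) + 4·((-6)·11 - 12·(-8)) = 7·4 - (-4)·(-22) + 4·30 = 60.
So p(s) = det(sI - A) = s^3 - 12s^2 + 47s - 60.
Rational-root test: any integer root divides -60. Testing small divisors, s = 3 works: p(3) = 27 + (-108) + 141 + (-60) = 0, so (s - 3) is a factor.
Dividing, p(s) = (s - 3)(s^2 - 9s + 20).
Factor s^2 - 9s + 20: two numbers with sum 9 and product 20 are 5 and 4, so s^2 - 9s + 20 = (s - 5)(s - 4).
Hence p(s) = (s - 5) (s - 4) (s - 3), with roots 3, 4, 5.
At least one eigenvalue has non-negative real part, so the system is not asymptotically stable.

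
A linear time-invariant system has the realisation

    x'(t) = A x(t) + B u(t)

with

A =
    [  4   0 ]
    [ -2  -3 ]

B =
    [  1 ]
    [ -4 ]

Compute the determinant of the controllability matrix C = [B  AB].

AB = [[4], [10]]
Controllability matrix C = [B  AB] = [[1, 4], [-4, 10]]
det(C) = 1·10 - 4·(-4) = 10 - (-16) = 26
Since det(C) ≠ 0, rank(C) = 2 and the system is completely controllable.

26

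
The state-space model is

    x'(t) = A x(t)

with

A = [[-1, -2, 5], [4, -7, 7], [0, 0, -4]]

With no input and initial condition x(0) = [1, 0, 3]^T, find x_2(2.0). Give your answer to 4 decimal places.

0.0276

det(sI - A) = s^3 - (tr A)s^2 + (M11 + M22 + M33)s - det A, where Mii is the 2×2 principal minor of A obtained by deleting row i and column i.
tr A = (-1) + (-7) + (-4) = -12; M11 = (-7)·(-4) - 7·0 = 28 - 0 = 28; M22 = (-1)·(-4) - 5·0 = 4 - 0 = 4; M33 = (-1)·(-7) - (-2)·4 = 7 - (-8) = 15; sum of minors = 47.
det A = (-1)·((-7)·(-4) - 7·0) - (-2)·(4·(-4) - 7·0) + 5·(4·0 - (-7)·0) = (-1)·28 - (-2)·(-16) + 5·0 = -60.
So p(s) = det(sI - A) = s^3 + 12s^2 + 47s + 60.
Rational-root test: any integer root divides 60. Testing small divisors, s = -3 works: p(-3) = -27 + 108 + (-141) + 60 = 0, so (s + 3) is a factor.
Dividing, p(s) = (s + 3)(s^2 + 9s + 20).
Factor s^2 + 9s + 20: two numbers with sum -9 and product 20 are -4 and -5, so s^2 + 9s + 20 = (s + 4)(s + 5).
Hence p(s) = (s + 3) (s + 4) (s + 5), with roots -5, -4, -3.
The eigenvalues -5, -4, -3 are distinct and real, so A is diagonalisable and x(t) = e^{At} x(0) = V diag(e^{λ_i t}) V^{-1} x(0), where the columns of V are the eigenvectors.
λ = -5: A - (-5)I = [[4, -2, 5], [4, -2, 7], [0, 0, 1]]. v must be orthogonal to every row; (row 1) × (row 2) = [-4, -8, 0], so take v_1 = [-1, -2, 0]^T.
λ = -4: A - (-4)I = [[3, -2, 5], [4, -3, 7], [0, 0, 0]]. v must be orthogonal to every row; (row 1) × (row 2) = [1, -1, -1], so take v_2 = [-1, 1, 1]^T.
λ = -3: A - (-3)I = [[2, -2, 5], [4, -4, 7], [0, 0, -1]]. v must be orthogonal to every row; (row 1) × (row 2) = [6, 6, 0], so take v_3 = [-1, -1, 0]^T.
V = [v_1 v_2 v_3] = [[-1, -1, -1], [-2, 1, -1], [0, 1, 0]] has det V = 1, so V^{-1} = adj(V)/det V = [[1, -1, 2], [0, 0, 1], [-2, 1, -3]].
Modal coordinates z(0) = V^{-1} x(0): 1·1 + (-1)·0 + 2·3 = 7; 0·1 + 0·0 + 1·3 = 3; (-2)·1 + 1·0 + (-3)·3 = -11; so z(0) = [7, 3, -11]^T.
x_2(t) = Σ_i (v_i)_2 · z_i(0) · e^{λ_i t} (row 2 of V times the modal terms).
x_2(2.0) = (-2)·7·e^{-5·2.0} + 1·3·e^{-4·2.0} + (-1)·(-11)·e^{-3·2.0} = (-14)·0.000045 + 3·0.000335 + 11·0.002479 = 0.0276.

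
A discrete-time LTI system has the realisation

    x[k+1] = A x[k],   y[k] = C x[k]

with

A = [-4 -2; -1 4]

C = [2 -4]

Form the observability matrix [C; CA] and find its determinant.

CA = [[-4, -20]]
Observability matrix O = [C; CA] = [[2, -4], [-4, -20]]
det(O) = 2·(-20) - (-4)·(-4) = -40 - 16 = -56
Since det(O) ≠ 0, rank(O) = 2 and the system is completely observable.

-56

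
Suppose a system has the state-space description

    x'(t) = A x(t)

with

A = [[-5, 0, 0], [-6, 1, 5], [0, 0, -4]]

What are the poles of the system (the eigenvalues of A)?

-5, -4, 1

det(sI - A) = s^3 - (tr A)s^2 + (M11 + M22 + M33)s - det A, where Mii is the 2×2 principal minor of A obtained by deleting row i and column i.
tr A = (-5) + 1 + (-4) = -8; M11 = 1·(-4) - 5·0 = -4 - 0 = -4; M22 = (-5)·(-4) - 0·0 = 20 - 0 = 20; M33 = (-5)·1 - 0·(-6) = -5 - 0 = -5; sum of minors = 11.
det A = (-5)·(1·(-4) - 5·0) - 0·((-6)·(-4) - 5·0) + 0·((-6)·0 - 1·0) = (-5)·(-4) - 0·24 + 0·0 = 20.
So p(s) = det(sI - A) = s^3 + 8s^2 + 11s - 20.
Rational-root test: any integer root divides -20. Testing small divisors, s = 1 works: p(1) = 1 + 8 + 11 + (-20) = 0, so (s - 1) is a factor.
Dividing, p(s) = (s - 1)(s^2 + 9s + 20).
Factor s^2 + 9s + 20: two numbers with sum -9 and product 20 are -4 and -5, so s^2 + 9s + 20 = (s + 4)(s + 5).
Hence p(s) = (s - 1) (s + 4) (s + 5), with roots -5, -4, 1.
At least one eigenvalue has non-negative real part, so the system is not asymptotically stable.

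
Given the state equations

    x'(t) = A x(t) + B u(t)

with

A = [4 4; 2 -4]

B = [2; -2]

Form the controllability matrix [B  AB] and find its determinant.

24

AB = [[0], [12]]
Controllability matrix C = [B  AB] = [[2, 0], [-2, 12]]
det(C) = 2·12 - 0·(-2) = 24 - 0 = 24
Since det(C) ≠ 0, rank(C) = 2 and the system is completely controllable.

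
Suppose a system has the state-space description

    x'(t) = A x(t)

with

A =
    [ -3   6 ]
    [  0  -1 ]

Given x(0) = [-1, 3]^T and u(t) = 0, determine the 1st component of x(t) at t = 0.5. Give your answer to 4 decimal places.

det(sI - A) = s^2 - (tr A)s + det A, with tr A = (-3) + (-1) = -4 and det A = (-3)·(-1) - 6·0 = 3 - 0 = 3.
So p(s) = det(sI - A) = s^2 + 4s + 3.
Factor s^2 + 4s + 3: two numbers with sum -4 and product 3 are -1 and -3, so s^2 + 4s + 3 = (s + 1)(s + 3).
Hence p(s) = (s + 1) (s + 3), with roots -3, -1.
The eigenvalues -3, -1 are distinct and real, so A is diagonalisable and x(t) = e^{At} x(0) = V diag(e^{λ_i t}) V^{-1} x(0), where the columns of V are the eigenvectors.
λ = -3: A - (-3)I = [[0, 6], [0, 2]]. Row 1 gives 0·v1 + 6·v2 = 0, so take v_1 = [1, 0]^T.
λ = -1: A - (-1)I = [[-2, 6], [0, 0]]. Row 1 gives (-2)·v1 + 6·v2 = 0, so take v_2 = [3, 1]^T.
V = [v_1 v_2] = [[1, 3], [0, 1]] has det V = 1, so V^{-1} = adj(V)/det V = [[1, -3], [0, 1]].
Modal coordinates z(0) = V^{-1} x(0): 1·(-1) + (-3)·3 = -10; 0·(-1) + 1·3 = 3; so z(0) = [-10, 3]^T.
x_1(t) = Σ_i (v_i)_1 · z_i(0) · e^{λ_i t} (row 1 of V times the modal terms).
x_1(0.5) = 1·(-10)·e^{-3·0.5} + 3·3·e^{-1·0.5} = (-10)·0.223130 + 9·0.606531 = 3.2275.

3.2275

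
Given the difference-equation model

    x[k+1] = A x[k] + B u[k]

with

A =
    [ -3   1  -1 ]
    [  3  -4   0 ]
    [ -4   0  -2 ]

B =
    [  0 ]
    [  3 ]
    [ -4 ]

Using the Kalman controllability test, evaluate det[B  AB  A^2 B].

-24

AB = [[7], [-12], [8]]
A^2B = [[-41], [69], [-44]]
Controllability matrix C = [B  AB  A^2B] = [[0, 7, -41], [3, -12, 69], [-4, 8, -44]]
Expanding along the first row, det(C) = 0·((-12)·(-44) - 69·8) - 7·(3·(-44) - 69·(-4)) + (-41)·(3·8 - (-12)·(-4)) = 0·(-24) - 7·144 + (-41)·(-24) = -24
Since det(C) ≠ 0, rank(C) = 3 and the system is completely controllable.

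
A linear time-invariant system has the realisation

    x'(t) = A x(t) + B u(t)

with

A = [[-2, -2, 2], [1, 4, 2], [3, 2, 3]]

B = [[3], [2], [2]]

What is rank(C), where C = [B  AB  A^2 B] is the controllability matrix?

AB = [[-6], [15], [19]]
A^2B = [[20], [92], [69]]
Controllability matrix C = [B  AB  A^2B] = [[3, -6, 20], [2, 15, 92], [2, 19, 69]]
det(C) = 3·(15·69 - 92·19) - (-6)·(2·69 - 92·2) + 20·(2·19 - 15·2) = 3·(-713) - (-6)·(-46) + 20·8 = -2255 ≠ 0, so rank(C) = 3.
rank(C) = 3 = n, so the pair (A, B) is completely controllable.

3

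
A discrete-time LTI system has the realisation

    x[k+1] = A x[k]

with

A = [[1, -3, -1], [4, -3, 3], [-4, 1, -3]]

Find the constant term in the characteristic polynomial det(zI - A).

-14

Expand det(zI - A) for the 3×3 matrix.
p(z) = z^3 + 5z^2 + 8z - 14.
(Check: constant term = det(-A) = (-1)^3 det A = -14; coefficient of z^2 = -tr A = 5.)
The constant term is -14.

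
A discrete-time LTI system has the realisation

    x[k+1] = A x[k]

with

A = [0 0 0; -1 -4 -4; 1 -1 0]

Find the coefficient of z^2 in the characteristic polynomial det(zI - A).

4

Expand det(zI - A) for the 3×3 matrix.
p(z) = z^3 + 4z^2 - 4z.
(Check: constant term = det(-A) = (-1)^3 det A = 0; coefficient of z^2 = -tr A = 4.)
The coefficient of z^2 is 4.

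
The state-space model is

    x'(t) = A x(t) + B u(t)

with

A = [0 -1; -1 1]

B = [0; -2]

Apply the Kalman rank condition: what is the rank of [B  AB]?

2

AB = [[2], [-2]]
Controllability matrix C = [B  AB] = [[0, 2], [-2, -2]]
det(C) = 0·(-2) - 2·(-2) = 0 - (-4) = 4 ≠ 0, so rank(C) = 2.
rank(C) = 2 = n, so the pair (A, B) is completely controllable.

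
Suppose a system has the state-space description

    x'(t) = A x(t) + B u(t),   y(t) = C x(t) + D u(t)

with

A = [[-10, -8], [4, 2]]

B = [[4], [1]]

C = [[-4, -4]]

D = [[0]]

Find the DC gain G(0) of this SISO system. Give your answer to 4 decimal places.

-3.3333

G(0) = C(-A)^{-1}B + D = -C A^{-1} B + D.
det A = 12, so A^{-1} = (1/12)·adj(A) = [[1/6, 2/3], [-1/3, -5/6]]
A^{-1} B = [4/3, -13/6]^T
C A^{-1} B = 10/3
G(0) = D - C A^{-1} B = 0 - (10/3) = -10/3 ≈ -3.3333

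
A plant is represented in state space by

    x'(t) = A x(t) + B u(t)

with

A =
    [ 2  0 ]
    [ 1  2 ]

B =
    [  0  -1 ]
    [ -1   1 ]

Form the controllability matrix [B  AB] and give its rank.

AB = [[0, -2], [-2, 1]]
Controllability matrix C = [B  AB] = [[0, -1, 0, -2], [-1, 1, -2, 1]]
Take the 2×2 submatrix of C formed by columns 1, 2: [[0, -1], [-1, 1]]. Its determinant is 0·1 - (-1)·(-1) = 0 - 1 = -1 ≠ 0.
So rank(C) ≥ 2; since C has 2 rows, rank(C) = 2.
rank(C) = 2 = n, so the pair (A, B) is completely controllable.

2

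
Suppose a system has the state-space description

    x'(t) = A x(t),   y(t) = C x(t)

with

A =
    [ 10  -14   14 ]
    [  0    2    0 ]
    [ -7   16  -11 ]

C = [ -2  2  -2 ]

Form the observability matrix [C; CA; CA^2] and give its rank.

2

CA = [[-6, 0, -6]]
CA^2 = [[-18, -12, -18]]
Observability matrix O = [C; CA; CA^2] = [[-2, 2, -2], [-6, 0, -6], [-18, -12, -18]]
The columns c1, c2, c3 of O are linearly dependent: -c1 + c3 = 0 (check each entry), so rank(O) ≤ 2.
The 2×2 minor from rows 1, 2, columns 1, 2 is (-2)·0 - 2·(-6) = 0 - (-12) = 12 ≠ 0, so rank(O) = 2.
rank(O) = 2 < n = 3, so the pair (A, C) is not completely observable.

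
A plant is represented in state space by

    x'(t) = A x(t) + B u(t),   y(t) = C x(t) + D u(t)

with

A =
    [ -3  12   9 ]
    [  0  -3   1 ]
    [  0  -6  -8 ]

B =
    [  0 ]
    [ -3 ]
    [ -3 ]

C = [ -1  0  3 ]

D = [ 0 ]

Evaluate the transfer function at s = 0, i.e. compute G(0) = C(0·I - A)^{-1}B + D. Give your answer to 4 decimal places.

3.6000

G(0) = C(-A)^{-1}B + D = -C A^{-1} B + D.
det A = -90, so A^{-1} = (1/-90)·adj(A) = [[-1/3, -7/15, -13/30], [0, -4/15, -1/30], [0, 1/5, -1/10]]
A^{-1} B = [27/10, 9/10, -3/10]^T
C A^{-1} B = -18/5
G(0) = D - C A^{-1} B = 0 - (-18/5) = 18/5 ≈ 3.6000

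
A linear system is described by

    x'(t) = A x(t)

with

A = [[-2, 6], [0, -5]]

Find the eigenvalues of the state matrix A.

-5, -2

det(sI - A) = s^2 - (tr A)s + det A, with tr A = (-2) + (-5) = -7 and det A = (-2)·(-5) - 6·0 = 10 - 0 = 10.
So p(s) = det(sI - A) = s^2 + 7s + 10.
Factor s^2 + 7s + 10: two numbers with sum -7 and product 10 are -2 and -5, so s^2 + 7s + 10 = (s + 2)(s + 5).
Hence p(s) = (s + 2) (s + 5), with roots -5, -2.
All eigenvalues have negative real part, so the system is asymptotically stable.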